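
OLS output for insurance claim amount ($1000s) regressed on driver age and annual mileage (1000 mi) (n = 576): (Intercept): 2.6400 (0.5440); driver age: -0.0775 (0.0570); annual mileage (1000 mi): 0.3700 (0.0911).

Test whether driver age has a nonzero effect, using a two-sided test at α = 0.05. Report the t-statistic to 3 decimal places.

t = -1.360

Read off: b = -0.0775, SE = 0.0570 for driver age.
H₀: β₁ = 0 vs H₁: β₁ ≠ 0.
t = -0.0775 / 0.0570 = -1.360.
df = n − k − 1 = 576 − 2 − 1 = 573.
Two-sided p ≈ 0.1745, which is ≥ 0.05, so fail to reject H₀.
The data do not give significant evidence of an association between driver age and insurance claim amount, after adjusting for the other predictors.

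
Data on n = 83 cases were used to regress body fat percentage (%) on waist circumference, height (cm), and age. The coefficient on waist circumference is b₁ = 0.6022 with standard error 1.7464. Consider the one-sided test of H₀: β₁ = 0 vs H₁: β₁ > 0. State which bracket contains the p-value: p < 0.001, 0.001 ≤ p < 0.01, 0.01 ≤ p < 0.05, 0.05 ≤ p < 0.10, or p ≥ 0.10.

t = 0.6022 / 1.7464 = 0.345.
df = n − k − 1 = 83 − 3 − 1 = 79.
One-sided p = P(T_{79} > t) ≈ 0.3656.
So p ≥ 0.10.

p ≥ 0.10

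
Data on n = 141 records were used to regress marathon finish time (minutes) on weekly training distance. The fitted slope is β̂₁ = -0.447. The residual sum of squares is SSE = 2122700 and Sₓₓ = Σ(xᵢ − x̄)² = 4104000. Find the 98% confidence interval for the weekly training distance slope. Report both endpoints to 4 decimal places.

(-0.5906, -0.3034)

MSE = SSE/(n − 2) = 2122700/139 = 15271.2.
SE(β̂₁) = √(MSE/Sₓₓ) = √(15271.2/4104000) = 0.0610005.
df = n − 2 = 139.
t* = t_{0.01, 139} = 2.353474.
Margin = t* × SE = 2.353474 × 0.0610005 = 0.143563.
CI: -0.447 ± 0.143563 → (-0.5906, -0.3034).
With 98% confidence, each one-unit increase in weekly training distance is associated with a change of between -0.5906 and -0.3034 minutes in marathon finish time.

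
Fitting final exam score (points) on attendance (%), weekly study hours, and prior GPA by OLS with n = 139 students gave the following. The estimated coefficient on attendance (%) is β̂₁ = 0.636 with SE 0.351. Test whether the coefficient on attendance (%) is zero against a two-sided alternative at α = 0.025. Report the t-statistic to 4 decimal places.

H₀: β₁ = 0 vs H₁: β₁ ≠ 0.
t = (β̂₁ − β₁⁰)/SE = 0.636 / 0.351 = 1.8120.
df = n − k − 1 = 139 − 3 − 1 = 135.
Two-sided p ≈ 0.0722, which is ≥ 0.025, so fail to reject H₀.
The data do not give significant evidence of an association between attendance (%) and final exam score, after adjusting for the other predictors.

t = 1.8120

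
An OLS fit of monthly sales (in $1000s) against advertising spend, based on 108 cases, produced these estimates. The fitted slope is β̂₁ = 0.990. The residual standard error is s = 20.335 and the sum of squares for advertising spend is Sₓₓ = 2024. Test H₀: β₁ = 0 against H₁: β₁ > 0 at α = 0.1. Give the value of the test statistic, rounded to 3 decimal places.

t = 2.190

SE(β̂₁) = s/√Sₓₓ = 20.335/√2024 = 0.452001.
t = 0.990 / 0.452001 = 2.190.
df = n − 2 = 106.
One-sided p ≈ 0.0153, which is < 0.1, so reject H₀.
There is evidence that the true slope on advertising spend is positive.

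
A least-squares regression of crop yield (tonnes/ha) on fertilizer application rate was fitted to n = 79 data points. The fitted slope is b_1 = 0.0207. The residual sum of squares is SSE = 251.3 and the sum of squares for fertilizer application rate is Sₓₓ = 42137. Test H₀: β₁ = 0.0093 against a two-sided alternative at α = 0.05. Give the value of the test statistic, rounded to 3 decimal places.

t = 1.295

MSE = SSE/(n − 2) = 251.3/77 = 3.26364.
SE(b_1) = √(MSE/Sₓₓ) = √(3.26364/42137) = 0.00880074.
t = (0.0207 − 0.0093) / 0.00880074 = 1.295.
df = n − 2 = 77.
Two-sided p ≈ 0.1991, which is ≥ 0.05, so fail to reject H₀.
The data are consistent with a true slope of 0.0093 tonnes/ha per unit of fertilizer application rate.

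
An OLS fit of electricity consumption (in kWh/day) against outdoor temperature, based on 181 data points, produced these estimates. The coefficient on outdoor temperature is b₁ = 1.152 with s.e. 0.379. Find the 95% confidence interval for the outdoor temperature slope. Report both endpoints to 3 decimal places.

df = n − 2 = 181 − 2 = 179.
t* = t_{0.025, 179} = 1.973305.
Margin = t* × SE = 1.973305 × 0.379 = 0.74788.
CI: 1.152 ± 0.74788 → (0.404, 1.900).
With 95% confidence, each one-unit increase in outdoor temperature is associated with a change of between 0.404 and 1.900 kWh/day in electricity consumption.

(0.404, 1.900)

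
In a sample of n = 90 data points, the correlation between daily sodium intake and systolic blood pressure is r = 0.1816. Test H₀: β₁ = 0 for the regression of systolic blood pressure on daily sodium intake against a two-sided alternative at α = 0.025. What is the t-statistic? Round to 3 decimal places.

t = 1.732

t = r·√(n − 2)/√(1 − r²) = 0.1816·√88/√0.967021 = 1.732.
df = n − 2 = 88.
Two-sided p ≈ 0.0867, which is ≥ 0.025, so fail to reject H₀.
The data do not give significant evidence of a linear association between daily sodium intake and systolic blood pressure.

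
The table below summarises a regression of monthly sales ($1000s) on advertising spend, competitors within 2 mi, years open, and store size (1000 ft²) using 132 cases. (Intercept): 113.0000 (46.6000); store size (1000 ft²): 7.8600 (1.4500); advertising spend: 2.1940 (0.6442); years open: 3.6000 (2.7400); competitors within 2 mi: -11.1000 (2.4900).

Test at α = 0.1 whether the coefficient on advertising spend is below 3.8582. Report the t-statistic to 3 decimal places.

Read off: b = 2.1940, SE = 0.6442 for advertising spend.
H₀: β₁ = 3.8582 vs H₁: β₁ < 3.8582.
t = (2.1940 − 3.8582) / 0.6442 = -2.583.
df = n − k − 1 = 132 − 4 − 1 = 127.
One-sided p ≈ 0.0055, which is < 0.1, so reject H₀.
There is evidence that the true slope on advertising spend is below 3.8582 $1000s per unit, holding the other predictors fixed.

t = -2.583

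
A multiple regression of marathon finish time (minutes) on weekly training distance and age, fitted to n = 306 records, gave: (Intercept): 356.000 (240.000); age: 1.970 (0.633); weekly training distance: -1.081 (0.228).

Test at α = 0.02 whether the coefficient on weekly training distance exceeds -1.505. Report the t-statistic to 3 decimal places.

Read off: b = -1.081, SE = 0.228 for weekly training distance.
H₀: β₁ = -1.505 vs H₁: β₁ > -1.505.
t = (-1.081 − (-1.505)) / 0.228 = 1.860.
df = n − k − 1 = 306 − 2 − 1 = 303.
One-sided p ≈ 0.0320, which is ≥ 0.02, so fail to reject H₀.
The data do not give significant evidence that the true slope on weekly training distance exceeds -1.505 minutes per unit, holding the other predictors fixed.

t = 1.860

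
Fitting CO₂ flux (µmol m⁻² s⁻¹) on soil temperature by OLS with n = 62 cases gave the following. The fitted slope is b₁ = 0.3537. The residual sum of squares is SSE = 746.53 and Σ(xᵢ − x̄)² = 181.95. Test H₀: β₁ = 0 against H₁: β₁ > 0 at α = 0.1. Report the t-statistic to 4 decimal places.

MSE = SSE/(n − 2) = 746.53/60 = 12.4422.
SE(b₁) = √(MSE/Sₓₓ) = √(12.4422/181.95) = 0.2615.
t = 0.3537 / 0.2615 = 1.3526.
df = n − 2 = 60.
One-sided p ≈ 0.0906, which is < 0.1, so reject H₀.
There is evidence that the true slope on soil temperature is positive.

t = 1.3526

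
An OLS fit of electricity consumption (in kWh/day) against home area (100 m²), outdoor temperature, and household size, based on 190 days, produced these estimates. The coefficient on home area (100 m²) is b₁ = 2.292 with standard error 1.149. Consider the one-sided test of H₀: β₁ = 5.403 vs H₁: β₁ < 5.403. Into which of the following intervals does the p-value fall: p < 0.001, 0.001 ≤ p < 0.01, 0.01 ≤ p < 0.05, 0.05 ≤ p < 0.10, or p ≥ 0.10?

t = (2.292 − 5.403) / 1.149 = -2.708.
df = n − k − 1 = 190 − 3 − 1 = 186.
One-sided p = P(T_{186} < t) ≈ 0.0037.
So 0.001 ≤ p < 0.01.

0.001 ≤ p < 0.01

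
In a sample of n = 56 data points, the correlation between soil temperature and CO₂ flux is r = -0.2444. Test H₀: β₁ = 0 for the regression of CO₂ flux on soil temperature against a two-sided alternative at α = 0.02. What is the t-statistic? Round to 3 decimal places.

t = -1.852

t = r·√(n − 2)/√(1 − r²) = -0.2444·√54/√0.940269 = -1.852.
df = n − 2 = 54.
Two-sided p ≈ 0.0695, which is ≥ 0.02, so fail to reject H₀.
The data do not give significant evidence of a linear association between soil temperature and CO₂ flux.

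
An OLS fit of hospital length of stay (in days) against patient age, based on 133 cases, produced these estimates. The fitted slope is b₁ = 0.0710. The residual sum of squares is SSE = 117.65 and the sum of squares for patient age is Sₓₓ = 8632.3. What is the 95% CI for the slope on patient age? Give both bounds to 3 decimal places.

MSE = SSE/(n − 2) = 117.65/131 = 0.898092.
SE(b₁) = √(MSE/Sₓₓ) = √(0.898092/8632.3) = 0.0101999.
df = n − 2 = 131.
t* = t_{0.025, 131} = 1.978239.
Margin = t* × SE = 1.978239 × 0.0101999 = 0.02018.
CI: 0.0710 ± 0.02018 → (0.051, 0.091).
With 95% confidence, each one-unit increase in patient age is associated with a change of between 0.051 and 0.091 days in hospital length of stay.

(0.051, 0.091)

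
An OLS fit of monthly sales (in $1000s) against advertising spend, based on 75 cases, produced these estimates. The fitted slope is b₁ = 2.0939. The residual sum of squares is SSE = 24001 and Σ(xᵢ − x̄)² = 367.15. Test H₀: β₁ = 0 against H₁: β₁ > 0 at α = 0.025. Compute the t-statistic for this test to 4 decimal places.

t = 2.2127

MSE = SSE/(n − 2) = 24001/73 = 328.781.
SE(b₁) = √(MSE/Sₓₓ) = √(328.781/367.15) = 0.946306.
t = 2.0939 / 0.946306 = 2.2127.
df = n − 2 = 73.
One-sided p ≈ 0.0150, which is < 0.025, so reject H₀.
There is evidence that the true slope on advertising spend is positive.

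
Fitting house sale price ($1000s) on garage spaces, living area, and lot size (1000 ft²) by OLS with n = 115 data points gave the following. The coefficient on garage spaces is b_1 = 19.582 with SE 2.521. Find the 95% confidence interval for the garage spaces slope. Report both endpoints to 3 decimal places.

(14.586, 24.578)

df = n − k − 1 = 115 − 3 − 1 = 111.
t* = t_{0.025, 111} = 1.981567.
Margin = t* × SE = 1.981567 × 2.521 = 4.99553.
CI: 19.582 ± 4.99553 → (14.586, 24.578).
With 95% confidence, each one-unit increase in garage spaces is associated with a change of between 14.586 and 24.578 $1000s in house sale price, holding the other predictors fixed.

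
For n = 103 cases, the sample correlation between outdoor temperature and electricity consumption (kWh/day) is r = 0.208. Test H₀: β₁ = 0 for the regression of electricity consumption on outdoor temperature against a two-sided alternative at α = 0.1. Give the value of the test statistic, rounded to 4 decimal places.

t = 2.1371

t = r·√(n − 2)/√(1 − r²) = 0.208·√101/√0.956736 = 2.1371.
df = n − 2 = 101.
Two-sided p ≈ 0.0350, which is < 0.1, so reject H₀.
There is evidence of a linear association between outdoor temperature and electricity consumption.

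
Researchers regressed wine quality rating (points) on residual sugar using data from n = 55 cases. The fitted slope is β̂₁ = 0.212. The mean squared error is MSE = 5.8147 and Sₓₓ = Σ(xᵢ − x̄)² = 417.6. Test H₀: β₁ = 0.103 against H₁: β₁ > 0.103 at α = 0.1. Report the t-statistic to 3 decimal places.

SE(β̂₁) = √(MSE/Sₓₓ) = √(5.8147/417.6) = 0.118.
t = (0.212 − 0.103) / 0.118 = 0.924.
df = n − 2 = 53.
One-sided p ≈ 0.1799, which is ≥ 0.1, so fail to reject H₀.
The data do not give significant evidence that the true slope on residual sugar exceeds 0.103 points per unit.

t = 0.924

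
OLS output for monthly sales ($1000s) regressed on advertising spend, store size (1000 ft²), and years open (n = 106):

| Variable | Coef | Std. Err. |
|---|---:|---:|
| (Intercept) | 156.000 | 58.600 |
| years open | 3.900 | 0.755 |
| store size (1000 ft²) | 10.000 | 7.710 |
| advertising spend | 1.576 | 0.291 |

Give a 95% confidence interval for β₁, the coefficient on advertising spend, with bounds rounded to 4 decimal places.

Read off: b = 1.576, SE = 0.291 for advertising spend.
df = n − k − 1 = 106 − 3 − 1 = 102.
t* = t_{0.025, 102} = 1.983495.
Margin = t* × SE = 1.983495 × 0.291 = 0.577197.
CI: 1.576 ± 0.577197 → (0.9988, 2.1532).

(0.9988, 2.1532)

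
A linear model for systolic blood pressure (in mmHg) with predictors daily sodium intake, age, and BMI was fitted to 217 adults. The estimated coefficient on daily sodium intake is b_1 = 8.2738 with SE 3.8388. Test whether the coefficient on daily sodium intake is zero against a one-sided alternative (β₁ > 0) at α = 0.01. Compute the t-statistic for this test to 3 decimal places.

H₀: β₁ = 0 vs H₁: β₁ > 0.
t = (b_1 − β₁⁰)/SE = 8.2738 / 3.8388 = 2.155.
df = n − k − 1 = 217 − 3 − 1 = 213.
One-sided p ≈ 0.0161, which is ≥ 0.01, so fail to reject H₀.
The data do not give significant evidence that the true slope on daily sodium intake is positive, holding the other predictors fixed.

t = 2.155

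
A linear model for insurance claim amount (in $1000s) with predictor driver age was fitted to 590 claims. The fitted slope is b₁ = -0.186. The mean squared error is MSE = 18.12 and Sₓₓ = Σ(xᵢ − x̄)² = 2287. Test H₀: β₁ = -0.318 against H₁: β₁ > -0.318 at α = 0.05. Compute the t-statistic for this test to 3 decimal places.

SE(b₁) = √(MSE/Sₓₓ) = √(18.12/2287) = 0.0890115.
t = (-0.186 − (-0.318)) / 0.0890115 = 1.483.
df = n − 2 = 588.
One-sided p ≈ 0.0693, which is ≥ 0.05, so fail to reject H₀.
The data do not give significant evidence that the true slope on driver age exceeds -0.318 $1000s per unit.

t = 1.483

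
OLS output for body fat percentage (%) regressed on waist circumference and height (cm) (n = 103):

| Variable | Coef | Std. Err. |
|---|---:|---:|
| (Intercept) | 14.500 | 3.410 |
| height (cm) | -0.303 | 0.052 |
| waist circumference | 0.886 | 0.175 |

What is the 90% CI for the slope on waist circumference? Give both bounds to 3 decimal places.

(0.595, 1.177)

Read off: b = 0.886, SE = 0.175 for waist circumference.
df = n − k − 1 = 103 − 2 − 1 = 100.
t* = t_{0.05, 100} = 1.660234.
Margin = t* × SE = 1.660234 × 0.175 = 0.29054.
CI: 0.886 ± 0.29054 → (0.595, 1.177).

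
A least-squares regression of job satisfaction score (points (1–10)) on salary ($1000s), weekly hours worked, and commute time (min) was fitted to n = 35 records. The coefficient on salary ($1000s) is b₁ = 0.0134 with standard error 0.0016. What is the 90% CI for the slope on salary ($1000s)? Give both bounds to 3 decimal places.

(0.011, 0.016)

df = n − k − 1 = 35 − 3 − 1 = 31.
t* = t_{0.05, 31} = 1.695519.
Margin = t* × SE = 1.695519 × 0.0016 = 0.00271.
CI: 0.0134 ± 0.00271 → (0.011, 0.016).
With 90% confidence, each one-unit increase in salary ($1000s) is associated with a change of between 0.011 and 0.016 points (1–10) in job satisfaction score, holding the other predictors fixed.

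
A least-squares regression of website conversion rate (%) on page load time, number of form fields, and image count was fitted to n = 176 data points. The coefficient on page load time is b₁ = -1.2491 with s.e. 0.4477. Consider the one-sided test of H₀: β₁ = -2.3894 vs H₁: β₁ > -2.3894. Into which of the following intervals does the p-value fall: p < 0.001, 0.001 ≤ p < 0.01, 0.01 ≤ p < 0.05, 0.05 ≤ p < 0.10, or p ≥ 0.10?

0.001 ≤ p < 0.01

t = (-1.2491 − (-2.3894)) / 0.4477 = 2.547.
df = n − k − 1 = 176 − 3 − 1 = 172.
One-sided p = P(T_{172} > t) ≈ 0.0059.
So 0.001 ≤ p < 0.01.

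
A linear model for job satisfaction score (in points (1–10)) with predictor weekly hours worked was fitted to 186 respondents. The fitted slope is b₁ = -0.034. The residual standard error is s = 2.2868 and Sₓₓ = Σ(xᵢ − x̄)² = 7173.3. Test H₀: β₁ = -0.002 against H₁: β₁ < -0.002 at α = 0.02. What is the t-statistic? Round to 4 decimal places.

t = -1.1852

SE(b₁) = s/√Sₓₓ = 2.2868/√7173.3 = 0.0270003.
t = (-0.034 − (-0.002)) / 0.0270003 = -1.1852.
df = n − 2 = 184.
One-sided p ≈ 0.1187, which is ≥ 0.02, so fail to reject H₀.
The data do not give significant evidence that the true slope on weekly hours worked is below -0.002 points (1–10) per unit.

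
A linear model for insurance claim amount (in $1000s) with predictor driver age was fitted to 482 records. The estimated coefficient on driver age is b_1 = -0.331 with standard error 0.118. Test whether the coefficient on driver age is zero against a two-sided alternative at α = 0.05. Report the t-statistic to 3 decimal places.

H₀: β₁ = 0 vs H₁: β₁ ≠ 0.
t = (b_1 − β₁⁰)/SE = -0.331 / 0.118 = -2.805.
df = n − 2 = 482 − 2 = 480.
Two-sided p ≈ 0.0052, which is < 0.05, so reject H₀.
There is evidence that driver age is associated with insurance claim amount.

t = -2.805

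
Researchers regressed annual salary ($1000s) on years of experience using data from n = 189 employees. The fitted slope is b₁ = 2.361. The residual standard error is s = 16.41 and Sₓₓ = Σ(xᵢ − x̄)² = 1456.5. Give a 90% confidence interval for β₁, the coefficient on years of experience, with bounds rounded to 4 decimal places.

(1.6502, 3.0718)

SE(b₁) = s/√Sₓₓ = 16.41/√1456.5 = 0.429985.
df = n − 2 = 187.
t* = t_{0.05, 187} = 1.653043.
Margin = t* × SE = 1.653043 × 0.429985 = 0.710784.
CI: 2.361 ± 0.710784 → (1.6502, 3.0718).
With 90% confidence, each one-unit increase in years of experience is associated with a change of between 1.6502 and 3.0718 $1000s in annual salary.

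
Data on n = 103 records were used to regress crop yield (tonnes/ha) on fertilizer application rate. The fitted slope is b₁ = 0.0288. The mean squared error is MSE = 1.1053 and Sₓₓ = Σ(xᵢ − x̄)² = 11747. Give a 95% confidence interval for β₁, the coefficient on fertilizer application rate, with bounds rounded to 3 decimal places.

SE(b₁) = √(MSE/Sₓₓ) = √(1.1053/11747) = 0.00970011.
df = n − 2 = 101.
t* = t_{0.025, 101} = 1.983731.
Margin = t* × SE = 1.983731 × 0.00970011 = 0.01924.
CI: 0.0288 ± 0.01924 → (0.010, 0.048).
With 95% confidence, each one-unit increase in fertilizer application rate is associated with a change of between 0.010 and 0.048 tonnes/ha in crop yield.

(0.010, 0.048)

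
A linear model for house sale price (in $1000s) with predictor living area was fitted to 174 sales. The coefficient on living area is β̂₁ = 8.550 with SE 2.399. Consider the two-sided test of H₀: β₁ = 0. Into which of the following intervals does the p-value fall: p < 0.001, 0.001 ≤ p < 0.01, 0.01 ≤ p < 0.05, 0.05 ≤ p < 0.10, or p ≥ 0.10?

t = 8.550 / 2.399 = 3.564.
df = n − 2 = 174 − 2 = 172.
Two-sided p = 2·P(T_{172} > |t|) ≈ 0.0005.
So p < 0.001.

p < 0.001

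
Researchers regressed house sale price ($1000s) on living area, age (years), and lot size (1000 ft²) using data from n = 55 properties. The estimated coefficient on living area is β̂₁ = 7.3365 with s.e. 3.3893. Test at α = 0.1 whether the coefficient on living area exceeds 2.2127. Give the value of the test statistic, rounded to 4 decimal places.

t = 1.5118

H₀: β₁ = 2.2127 vs H₁: β₁ > 2.2127.
t = (β̂₁ − β₁⁰)/SE = (7.3365 − 2.2127) / 3.3893 = 1.5118.
df = n − k − 1 = 55 − 3 − 1 = 51.
One-sided p ≈ 0.0684, which is < 0.1, so reject H₀.
There is evidence that the true slope on living area exceeds 2.2127 $1000s per unit, holding the other predictors fixed.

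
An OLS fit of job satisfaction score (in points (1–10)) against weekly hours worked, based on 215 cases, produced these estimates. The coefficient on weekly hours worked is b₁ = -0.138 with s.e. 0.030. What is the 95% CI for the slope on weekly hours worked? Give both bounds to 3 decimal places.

df = n − 2 = 215 − 2 = 213.
t* = t_{0.025, 213} = 1.971164.
Margin = t* × SE = 1.971164 × 0.030 = 0.05913.
CI: -0.138 ± 0.05913 → (-0.197, -0.079).
With 95% confidence, each one-unit increase in weekly hours worked is associated with a change of between -0.197 and -0.079 points (1–10) in job satisfaction score.

(-0.197, -0.079)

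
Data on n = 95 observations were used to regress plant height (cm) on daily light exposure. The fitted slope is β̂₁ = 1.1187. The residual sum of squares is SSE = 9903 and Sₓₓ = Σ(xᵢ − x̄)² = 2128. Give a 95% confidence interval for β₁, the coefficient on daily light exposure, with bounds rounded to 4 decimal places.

(0.6745, 1.5629)

MSE = SSE/(n − 2) = 9903/93 = 106.484.
SE(β̂₁) = √(MSE/Sₓₓ) = √(106.484/2128) = 0.223695.
df = n − 2 = 93.
t* = t_{0.025, 93} = 1.985802.
Margin = t* × SE = 1.985802 × 0.223695 = 0.444214.
CI: 1.1187 ± 0.444214 → (0.6745, 1.5629).
With 95% confidence, each one-unit increase in daily light exposure is associated with a change of between 0.6745 and 1.5629 cm in plant height.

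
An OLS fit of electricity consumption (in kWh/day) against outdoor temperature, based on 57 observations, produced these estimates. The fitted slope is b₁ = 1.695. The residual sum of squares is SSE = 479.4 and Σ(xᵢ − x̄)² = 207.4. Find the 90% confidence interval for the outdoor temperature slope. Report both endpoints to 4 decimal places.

MSE = SSE/(n − 2) = 479.4/55 = 8.71636.
SE(b₁) = √(MSE/Sₓₓ) = √(8.71636/207.4) = 0.205004.
df = n − 2 = 55.
t* = t_{0.05, 55} = 1.673034.
Margin = t* × SE = 1.673034 × 0.205004 = 0.342979.
CI: 1.695 ± 0.342979 → (1.3520, 2.0380).
With 90% confidence, each one-unit increase in outdoor temperature is associated with a change of between 1.3520 and 2.0380 kWh/day in electricity consumption.

(1.3520, 2.0380)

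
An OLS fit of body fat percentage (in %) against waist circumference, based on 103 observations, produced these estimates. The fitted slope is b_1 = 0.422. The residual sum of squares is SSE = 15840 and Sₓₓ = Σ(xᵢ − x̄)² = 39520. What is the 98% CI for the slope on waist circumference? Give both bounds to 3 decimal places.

MSE = SSE/(n − 2) = 15840/101 = 156.832.
SE(b_1) = √(MSE/Sₓₓ) = √(156.832/39520) = 0.0629953.
df = n − 2 = 101.
t* = t_{0.01, 101} = 2.363837.
Margin = t* × SE = 2.363837 × 0.0629953 = 0.14891.
CI: 0.422 ± 0.14891 → (0.273, 0.571).
With 98% confidence, each one-unit increase in waist circumference is associated with a change of between 0.273 and 0.571 % in body fat percentage.

(0.273, 0.571)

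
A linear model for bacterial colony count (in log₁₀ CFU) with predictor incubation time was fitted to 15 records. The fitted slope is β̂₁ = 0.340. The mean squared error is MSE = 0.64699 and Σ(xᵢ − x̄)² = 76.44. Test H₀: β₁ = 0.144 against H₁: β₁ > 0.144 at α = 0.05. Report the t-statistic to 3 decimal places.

t = 2.130

SE(β̂₁) = √(MSE/Sₓₓ) = √(0.64699/76.44) = 0.0920001.
t = (0.340 − 0.144) / 0.0920001 = 2.130.
df = n − 2 = 13.
One-sided p ≈ 0.0264, which is < 0.05, so reject H₀.
There is evidence that the true slope on incubation time exceeds 0.144 log₁₀ CFU per unit.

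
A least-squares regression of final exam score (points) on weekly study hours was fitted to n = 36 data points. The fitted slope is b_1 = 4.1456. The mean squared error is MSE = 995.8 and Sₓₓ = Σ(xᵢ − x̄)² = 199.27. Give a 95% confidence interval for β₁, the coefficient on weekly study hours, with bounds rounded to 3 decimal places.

SE(b_1) = √(MSE/Sₓₓ) = √(995.8/199.27) = 2.23545.
df = n − 2 = 34.
t* = t_{0.025, 34} = 2.032245.
Margin = t* × SE = 2.032245 × 2.23545 = 4.54298.
CI: 4.1456 ± 4.54298 → (-0.397, 8.689).
With 95% confidence, each one-unit increase in weekly study hours is associated with a change of between -0.397 and 8.689 points in final exam score.

(-0.397, 8.689)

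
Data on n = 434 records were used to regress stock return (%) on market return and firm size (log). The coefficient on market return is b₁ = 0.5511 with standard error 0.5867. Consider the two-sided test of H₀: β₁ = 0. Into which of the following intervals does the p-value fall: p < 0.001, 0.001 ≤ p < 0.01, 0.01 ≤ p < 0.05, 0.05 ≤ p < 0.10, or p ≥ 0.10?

p ≥ 0.10

t = 0.5511 / 0.5867 = 0.939.
df = n − k − 1 = 434 − 2 − 1 = 431.
Two-sided p = 2·P(T_{431} > |t|) ≈ 0.3481.
So p ≥ 0.10.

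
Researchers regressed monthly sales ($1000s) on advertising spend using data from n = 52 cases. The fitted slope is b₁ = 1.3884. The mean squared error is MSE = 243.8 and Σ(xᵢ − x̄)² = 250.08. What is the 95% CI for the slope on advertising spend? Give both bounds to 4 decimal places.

SE(b₁) = √(MSE/Sₓₓ) = √(243.8/250.08) = 0.987364.
df = n − 2 = 50.
t* = t_{0.025, 50} = 2.008559.
Margin = t* × SE = 2.008559 × 0.987364 = 1.983179.
CI: 1.3884 ± 1.983179 → (-0.5948, 3.3716).
With 95% confidence, each one-unit increase in advertising spend is associated with a change of between -0.5948 and 3.3716 $1000s in monthly sales.

(-0.5948, 3.3716)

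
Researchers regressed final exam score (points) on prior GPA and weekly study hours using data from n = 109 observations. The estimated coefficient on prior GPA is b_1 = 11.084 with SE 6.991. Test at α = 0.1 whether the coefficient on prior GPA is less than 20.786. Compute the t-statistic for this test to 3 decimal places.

t = -1.388

H₀: β₁ = 20.786 vs H₁: β₁ < 20.786.
t = (b_1 − β₁⁰)/SE = (11.084 − 20.786) / 6.991 = -1.388.
df = n − k − 1 = 109 − 2 − 1 = 106.
One-sided p ≈ 0.0841, which is < 0.1, so reject H₀.
There is evidence that the true slope on prior GPA is below 20.786 points per unit, holding the other predictors fixed.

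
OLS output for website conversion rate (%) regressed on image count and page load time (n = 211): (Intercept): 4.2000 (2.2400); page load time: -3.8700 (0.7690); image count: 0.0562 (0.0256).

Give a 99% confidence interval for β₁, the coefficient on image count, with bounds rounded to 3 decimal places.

Read off: b = 0.0562, SE = 0.0256 for image count.
df = n − k − 1 = 211 − 2 − 1 = 208.
t* = t_{0.005, 208} = 2.599672.
Margin = t* × SE = 2.599672 × 0.0256 = 0.06655.
CI: 0.0562 ± 0.06655 → (-0.010, 0.123).

(-0.010, 0.123)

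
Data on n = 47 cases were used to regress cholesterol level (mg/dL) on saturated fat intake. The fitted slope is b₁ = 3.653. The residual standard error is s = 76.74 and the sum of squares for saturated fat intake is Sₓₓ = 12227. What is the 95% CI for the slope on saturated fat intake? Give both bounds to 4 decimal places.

SE(b₁) = s/√Sₓₓ = 76.74/√12227 = 0.694004.
df = n − 2 = 45.
t* = t_{0.025, 45} = 2.014103.
Margin = t* × SE = 2.014103 × 0.694004 = 1.397795.
CI: 3.653 ± 1.397795 → (2.2552, 5.0508).
With 95% confidence, each one-unit increase in saturated fat intake is associated with a change of between 2.2552 and 5.0508 mg/dL in cholesterol level.

(2.2552, 5.0508)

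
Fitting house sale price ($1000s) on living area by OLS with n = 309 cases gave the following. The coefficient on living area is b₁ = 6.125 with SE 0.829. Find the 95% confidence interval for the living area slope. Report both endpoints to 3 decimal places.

df = n − 2 = 309 − 2 = 307.
t* = t_{0.025, 307} = 1.967721.
Margin = t* × SE = 1.967721 × 0.829 = 1.63124.
CI: 6.125 ± 1.63124 → (4.494, 7.756).
With 95% confidence, each one-unit increase in living area is associated with a change of between 4.494 and 7.756 $1000s in house sale price.

(4.494, 7.756)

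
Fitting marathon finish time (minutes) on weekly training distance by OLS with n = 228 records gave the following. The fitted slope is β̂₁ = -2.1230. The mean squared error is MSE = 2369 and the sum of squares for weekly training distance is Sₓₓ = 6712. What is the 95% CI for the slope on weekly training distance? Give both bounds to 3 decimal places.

(-3.294, -0.952)

SE(β̂₁) = √(MSE/Sₓₓ) = √(2369/6712) = 0.594096.
df = n − 2 = 226.
t* = t_{0.025, 226} = 1.970516.
Margin = t* × SE = 1.970516 × 0.594096 = 1.17068.
CI: -2.1230 ± 1.17068 → (-3.294, -0.952).
With 95% confidence, each one-unit increase in weekly training distance is associated with a change of between -3.294 and -0.952 minutes in marathon finish time.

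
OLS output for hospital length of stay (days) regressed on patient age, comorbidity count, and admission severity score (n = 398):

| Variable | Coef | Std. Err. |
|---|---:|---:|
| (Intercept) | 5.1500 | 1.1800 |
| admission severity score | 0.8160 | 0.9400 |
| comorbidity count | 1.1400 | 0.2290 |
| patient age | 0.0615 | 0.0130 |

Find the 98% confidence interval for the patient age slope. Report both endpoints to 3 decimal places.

(0.031, 0.092)

Read off: b = 0.0615, SE = 0.0130 for patient age.
df = n − k − 1 = 398 − 3 − 1 = 394.
t* = t_{0.01, 394} = 2.335849.
Margin = t* × SE = 2.335849 × 0.0130 = 0.03037.
CI: 0.0615 ± 0.03037 → (0.031, 0.092).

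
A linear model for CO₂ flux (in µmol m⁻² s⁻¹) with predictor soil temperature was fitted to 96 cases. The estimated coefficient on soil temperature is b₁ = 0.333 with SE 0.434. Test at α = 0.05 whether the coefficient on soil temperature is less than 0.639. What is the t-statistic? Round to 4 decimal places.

t = -0.7051

H₀: β₁ = 0.639 vs H₁: β₁ < 0.639.
t = (b₁ − β₁⁰)/SE = (0.333 − 0.639) / 0.434 = -0.7051.
df = n − 2 = 96 − 2 = 94.
One-sided p ≈ 0.2413, which is ≥ 0.05, so fail to reject H₀.
The data do not give significant evidence that the true slope on soil temperature is below 0.639 µmol m⁻² s⁻¹ per unit.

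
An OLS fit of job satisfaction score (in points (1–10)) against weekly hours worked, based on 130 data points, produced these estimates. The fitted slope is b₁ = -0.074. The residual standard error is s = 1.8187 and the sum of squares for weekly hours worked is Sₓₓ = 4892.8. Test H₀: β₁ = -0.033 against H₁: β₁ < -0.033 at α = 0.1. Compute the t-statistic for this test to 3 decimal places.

SE(b₁) = s/√Sₓₓ = 1.8187/√4892.8 = 0.0260005.
t = (-0.074 − (-0.033)) / 0.0260005 = -1.577.
df = n − 2 = 128.
One-sided p ≈ 0.0586, which is < 0.1, so reject H₀.
There is evidence that the true slope on weekly hours worked is below -0.033 points (1–10) per unit.

t = -1.577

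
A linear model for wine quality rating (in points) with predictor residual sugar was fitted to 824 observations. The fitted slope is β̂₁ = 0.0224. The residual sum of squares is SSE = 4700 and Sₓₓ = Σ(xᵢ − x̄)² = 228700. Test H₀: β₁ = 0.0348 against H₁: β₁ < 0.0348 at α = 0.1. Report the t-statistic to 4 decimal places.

t = -2.4799

MSE = SSE/(n − 2) = 4700/822 = 5.71776.
SE(β̂₁) = √(MSE/Sₓₓ) = √(5.71776/228700) = 0.00500011.
t = (0.0224 − 0.0348) / 0.00500011 = -2.4799.
df = n − 2 = 822.
One-sided p ≈ 0.0067, which is < 0.1, so reject H₀.
There is evidence that the true slope on residual sugar is below 0.0348 points per unit.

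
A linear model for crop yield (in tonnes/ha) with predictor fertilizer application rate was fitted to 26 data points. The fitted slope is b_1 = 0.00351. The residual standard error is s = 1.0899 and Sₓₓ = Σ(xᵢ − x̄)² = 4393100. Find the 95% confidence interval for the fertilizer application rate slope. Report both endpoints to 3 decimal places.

SE(b_1) = s/√Sₓₓ = 1.0899/√4393100 = 0.000519997.
df = n − 2 = 24.
t* = t_{0.025, 24} = 2.063899.
Margin = t* × SE = 2.063899 × 0.000519997 = 0.00107.
CI: 0.00351 ± 0.00107 → (0.002, 0.005).
With 95% confidence, each one-unit increase in fertilizer application rate is associated with a change of between 0.002 and 0.005 tonnes/ha in crop yield.

(0.002, 0.005)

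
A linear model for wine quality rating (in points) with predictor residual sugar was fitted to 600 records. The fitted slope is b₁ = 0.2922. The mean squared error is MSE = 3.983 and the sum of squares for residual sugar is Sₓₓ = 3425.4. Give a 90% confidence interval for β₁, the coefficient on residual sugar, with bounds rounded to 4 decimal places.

(0.2360, 0.3484)

SE(b₁) = √(MSE/Sₓₓ) = √(3.983/3425.4) = 0.0340996.
df = n − 2 = 598.
t* = t_{0.05, 598} = 1.647406.
Margin = t* × SE = 1.647406 × 0.0340996 = 0.056176.
CI: 0.2922 ± 0.056176 → (0.2360, 0.3484).
With 90% confidence, each one-unit increase in residual sugar is associated with a change of between 0.2360 and 0.3484 points in wine quality rating.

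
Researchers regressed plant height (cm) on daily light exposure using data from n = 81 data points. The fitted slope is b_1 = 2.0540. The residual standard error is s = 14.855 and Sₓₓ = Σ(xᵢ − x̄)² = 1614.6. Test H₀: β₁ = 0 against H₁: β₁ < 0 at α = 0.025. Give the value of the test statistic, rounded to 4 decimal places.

t = 5.5560

SE(b_1) = s/√Sₓₓ = 14.855/√1614.6 = 0.369692.
t = 2.0540 / 0.369692 = 5.5560.
df = n − 2 = 79.
One-sided p ≈ 1.0000, which is ≥ 0.025, so fail to reject H₀.
The data do not give significant evidence that the true slope on daily light exposure is negative.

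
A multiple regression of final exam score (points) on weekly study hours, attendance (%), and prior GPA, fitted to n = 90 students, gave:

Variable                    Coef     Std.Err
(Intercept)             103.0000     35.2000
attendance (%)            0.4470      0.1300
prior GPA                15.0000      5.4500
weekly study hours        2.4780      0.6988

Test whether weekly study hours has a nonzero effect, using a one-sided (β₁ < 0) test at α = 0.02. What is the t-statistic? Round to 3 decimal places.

Read off: b = 2.4780, SE = 0.6988 for weekly study hours.
H₀: β₁ = 0 vs H₁: β₁ < 0.
t = 2.4780 / 0.6988 = 3.546.
df = n − k − 1 = 90 − 3 − 1 = 86.
One-sided p ≈ 0.9997, which is ≥ 0.02, so fail to reject H₀.
The data do not give significant evidence that the true slope on weekly study hours is negative, holding the other predictors fixed.

t = 3.546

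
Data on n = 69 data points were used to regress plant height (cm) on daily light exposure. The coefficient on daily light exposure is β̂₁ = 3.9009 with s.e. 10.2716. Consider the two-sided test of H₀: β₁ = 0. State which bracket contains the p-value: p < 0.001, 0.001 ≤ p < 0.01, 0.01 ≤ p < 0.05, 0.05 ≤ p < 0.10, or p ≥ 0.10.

p ≥ 0.10

t = 3.9009 / 10.2716 = 0.380.
df = n − 2 = 69 − 2 = 67.
Two-sided p = 2·P(T_{67} > |t|) ≈ 0.7053.
So p ≥ 0.10.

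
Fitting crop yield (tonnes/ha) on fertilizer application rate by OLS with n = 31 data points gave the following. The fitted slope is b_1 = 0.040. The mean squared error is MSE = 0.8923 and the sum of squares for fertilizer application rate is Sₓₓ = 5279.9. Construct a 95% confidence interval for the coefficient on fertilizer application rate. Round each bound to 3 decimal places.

(0.013, 0.067)

SE(b_1) = √(MSE/Sₓₓ) = √(0.8923/5279.9) = 0.013.
df = n − 2 = 29.
t* = t_{0.025, 29} = 2.04523.
Margin = t* × SE = 2.04523 × 0.013 = 0.02659.
CI: 0.040 ± 0.02659 → (0.013, 0.067).
With 95% confidence, each one-unit increase in fertilizer application rate is associated with a change of between 0.013 and 0.067 tonnes/ha in crop yield.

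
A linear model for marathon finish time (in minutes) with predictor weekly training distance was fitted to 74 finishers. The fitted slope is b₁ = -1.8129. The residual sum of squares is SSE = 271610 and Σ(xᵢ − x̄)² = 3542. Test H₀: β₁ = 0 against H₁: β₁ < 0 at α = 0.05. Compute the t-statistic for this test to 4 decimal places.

t = -1.7567

MSE = SSE/(n − 2) = 271610/72 = 3772.36.
SE(b₁) = √(MSE/Sₓₓ) = √(3772.36/3542) = 1.03201.
t = -1.8129 / 1.03201 = -1.7567.
df = n − 2 = 72.
One-sided p ≈ 0.0416, which is < 0.05, so reject H₀.
There is evidence that the true slope on weekly training distance is negative.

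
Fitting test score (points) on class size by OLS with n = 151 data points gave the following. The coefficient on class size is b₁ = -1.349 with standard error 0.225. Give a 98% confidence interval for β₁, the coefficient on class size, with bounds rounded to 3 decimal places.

df = n − 2 = 151 − 2 = 149.
t* = t_{0.01, 149} = 2.351635.
Margin = t* × SE = 2.351635 × 0.225 = 0.52912.
CI: -1.349 ± 0.52912 → (-1.878, -0.820).
With 98% confidence, each one-unit increase in class size is associated with a change of between -1.878 and -0.820 points in test score.

(-1.878, -0.820)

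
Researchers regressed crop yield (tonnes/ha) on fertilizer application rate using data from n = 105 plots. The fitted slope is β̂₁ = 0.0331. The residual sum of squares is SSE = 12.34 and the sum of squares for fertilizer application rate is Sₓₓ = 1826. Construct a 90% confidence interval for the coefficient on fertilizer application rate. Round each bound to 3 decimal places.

MSE = SSE/(n − 2) = 12.34/103 = 0.119806.
SE(β̂₁) = √(MSE/Sₓₓ) = √(0.119806/1826) = 0.00810007.
df = n − 2 = 103.
t* = t_{0.05, 103} = 1.659782.
Margin = t* × SE = 1.659782 × 0.00810007 = 0.01344.
CI: 0.0331 ± 0.01344 → (0.020, 0.047).
With 90% confidence, each one-unit increase in fertilizer application rate is associated with a change of between 0.020 and 0.047 tonnes/ha in crop yield.

(0.020, 0.047)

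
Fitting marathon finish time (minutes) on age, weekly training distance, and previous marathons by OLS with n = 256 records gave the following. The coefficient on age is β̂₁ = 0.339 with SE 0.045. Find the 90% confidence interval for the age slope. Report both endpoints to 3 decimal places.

(0.265, 0.413)

df = n − k − 1 = 256 − 3 − 1 = 252.
t* = t_{0.05, 252} = 1.650923.
Margin = t* × SE = 1.650923 × 0.045 = 0.07429.
CI: 0.339 ± 0.07429 → (0.265, 0.413).
With 90% confidence, each one-unit increase in age is associated with a change of between 0.265 and 0.413 minutes in marathon finish time, holding the other predictors fixed.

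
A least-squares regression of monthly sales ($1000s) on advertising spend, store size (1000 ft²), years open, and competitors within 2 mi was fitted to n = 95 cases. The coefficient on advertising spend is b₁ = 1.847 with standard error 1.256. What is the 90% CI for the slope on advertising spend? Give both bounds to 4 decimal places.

df = n − k − 1 = 95 − 4 − 1 = 90.
t* = t_{0.05, 90} = 1.661961.
Margin = t* × SE = 1.661961 × 1.256 = 2.087423.
CI: 1.847 ± 2.087423 → (-0.2404, 3.9344).
With 90% confidence, each one-unit increase in advertising spend is associated with a change of between -0.2404 and 3.9344 $1000s in monthly sales, holding the other predictors fixed.

(-0.2404, 3.9344)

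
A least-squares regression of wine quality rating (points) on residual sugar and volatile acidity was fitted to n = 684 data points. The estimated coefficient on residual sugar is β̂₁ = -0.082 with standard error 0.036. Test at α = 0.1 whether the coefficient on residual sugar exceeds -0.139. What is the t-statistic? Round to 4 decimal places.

t = 1.5833

H₀: β₁ = -0.139 vs H₁: β₁ > -0.139.
t = (β̂₁ − β₁⁰)/SE = (-0.082 − (-0.139)) / 0.036 = 1.5833.
df = n − k − 1 = 684 − 2 − 1 = 681.
One-sided p ≈ 0.0569, which is < 0.1, so reject H₀.
There is evidence that the true slope on residual sugar exceeds -0.139 points per unit, holding the other predictors fixed.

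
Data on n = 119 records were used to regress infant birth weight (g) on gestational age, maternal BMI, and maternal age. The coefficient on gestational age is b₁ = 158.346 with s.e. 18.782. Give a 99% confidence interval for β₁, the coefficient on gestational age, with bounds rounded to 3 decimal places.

(109.151, 207.541)

df = n − k − 1 = 119 − 3 − 1 = 115.
t* = t_{0.005, 115} = 2.619258.
Margin = t* × SE = 2.619258 × 18.782 = 49.19490.
CI: 158.346 ± 49.19490 → (109.151, 207.541).
With 99% confidence, each one-unit increase in gestational age is associated with a change of between 109.151 and 207.541 g in infant birth weight, holding the other predictors fixed.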